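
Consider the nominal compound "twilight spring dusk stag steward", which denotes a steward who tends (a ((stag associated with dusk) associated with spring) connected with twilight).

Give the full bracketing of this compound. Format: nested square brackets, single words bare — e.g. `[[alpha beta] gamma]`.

Whole compound: head "steward", modifier "twilight spring dusk stag".
Within "twilight spring dusk stag", the head is "stag" (specifically "spring dusk stag") and the modifier is "twilight".
Within "spring dusk stag", the head is "stag" (specifically "dusk stag") and the modifier is "spring".
Within "dusk stag", the head is "stag" and the modifier is "dusk".
So the structure is [[twilight [spring [dusk stag]]] steward].

[[twilight [spring [dusk stag]]] steward]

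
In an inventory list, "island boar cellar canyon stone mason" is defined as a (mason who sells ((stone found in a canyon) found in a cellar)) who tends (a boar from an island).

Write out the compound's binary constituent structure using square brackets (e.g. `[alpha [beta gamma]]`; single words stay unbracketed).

[[island boar] [[cellar [canyon stone]] mason]]

At the top level: head "mason" (specifically "cellar canyon stone mason"); modifier "island boar".
"island boar" → head "boar", modifier "island".
"cellar canyon stone mason" → head "mason", modifier "cellar canyon stone".
"cellar canyon stone" → head "stone" (specifically "canyon stone"), modifier "cellar".
"canyon stone" → head "stone", modifier "canyon".
Putting it together: [[island boar] [[cellar [canyon stone]] mason]].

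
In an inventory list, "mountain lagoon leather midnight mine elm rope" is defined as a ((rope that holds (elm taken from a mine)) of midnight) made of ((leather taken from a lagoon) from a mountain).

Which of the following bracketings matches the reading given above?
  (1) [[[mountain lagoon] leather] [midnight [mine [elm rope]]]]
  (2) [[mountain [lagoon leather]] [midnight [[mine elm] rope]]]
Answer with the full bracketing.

The paraphrase's head is the "rope" part ("midnight mine elm rope"); its modifier is "mountain lagoon leather".
That top-level split, carried through the inner groups, gives [[mountain [lagoon leather]] [midnight [[mine elm] rope]]].

[[mountain [lagoon leather]] [midnight [[mine elm] rope]]]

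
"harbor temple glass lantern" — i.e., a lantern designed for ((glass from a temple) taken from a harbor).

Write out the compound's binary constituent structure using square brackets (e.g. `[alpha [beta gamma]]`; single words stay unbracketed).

Overall it is a kind of lantern; the modifier is "harbor temple glass".
Within "harbor temple glass", the head is "glass" (specifically "temple glass") and the modifier is "harbor".
Within "temple glass", the head is "glass" and the modifier is "temple".
Assembled: [[harbor [temple glass]] lantern].

[[harbor [temple glass]] lantern]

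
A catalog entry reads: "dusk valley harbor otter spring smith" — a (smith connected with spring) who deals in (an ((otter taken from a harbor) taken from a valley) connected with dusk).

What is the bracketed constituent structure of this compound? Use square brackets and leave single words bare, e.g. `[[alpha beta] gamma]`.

[[dusk [valley [harbor otter]]] [spring smith]]

The outermost head in the paraphrase is "smith" (specifically "spring smith"), modified by "dusk valley harbor otter".
"dusk valley harbor otter" → head "otter" (specifically "valley harbor otter"), modifier "dusk".
"valley harbor otter" → head "otter" (specifically "harbor otter"), modifier "valley".
"harbor otter" → head "otter", modifier "harbor".
"spring smith" → head "smith", modifier "spring".
So the structure is [[dusk [valley [harbor otter]]] [spring smith]].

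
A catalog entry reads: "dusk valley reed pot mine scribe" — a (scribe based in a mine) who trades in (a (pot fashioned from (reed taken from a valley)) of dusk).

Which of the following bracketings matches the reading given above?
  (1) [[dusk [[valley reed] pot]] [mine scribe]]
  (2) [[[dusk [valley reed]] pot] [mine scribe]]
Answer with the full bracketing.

The paraphrase's head is the "scribe" part ("mine scribe"); its modifier is "dusk valley reed pot".
That top-level split, carried through the inner groups, gives [[dusk [[valley reed] pot]] [mine scribe]].

[[dusk [[valley reed] pot]] [mine scribe]]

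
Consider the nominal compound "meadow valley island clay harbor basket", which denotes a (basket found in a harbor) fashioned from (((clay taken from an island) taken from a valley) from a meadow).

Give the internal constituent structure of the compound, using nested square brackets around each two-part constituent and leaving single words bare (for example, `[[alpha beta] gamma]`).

Overall it is a kind of basket (specifically "harbor basket"); the modifier is "meadow valley island clay".
Within "meadow valley island clay", the head is "clay" (specifically "valley island clay") and the modifier is "meadow".
Within "valley island clay", the head is "clay" (specifically "island clay") and the modifier is "valley".
Within "island clay", the head is "clay" and the modifier is "island".
Within "harbor basket", the head is "basket" and the modifier is "harbor".
Putting it together: [[meadow [valley [island clay]]] [harbor basket]].

[[meadow [valley [island clay]]] [harbor basket]]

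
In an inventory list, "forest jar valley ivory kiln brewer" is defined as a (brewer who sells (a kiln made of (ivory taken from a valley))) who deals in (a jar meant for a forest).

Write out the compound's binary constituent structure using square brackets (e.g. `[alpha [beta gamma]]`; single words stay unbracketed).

Overall it is a kind of brewer (specifically "valley ivory kiln brewer"); the modifier is "forest jar".
"forest jar" → head "jar", modifier "forest".
"valley ivory kiln brewer" → head "brewer", modifier "valley ivory kiln".
"valley ivory kiln" → head "kiln", modifier "valley ivory".
"valley ivory" → head "ivory", modifier "valley".
Assembled: [[forest jar] [[[valley ivory] kiln] brewer]].

[[forest jar] [[[valley ivory] kiln] brewer]]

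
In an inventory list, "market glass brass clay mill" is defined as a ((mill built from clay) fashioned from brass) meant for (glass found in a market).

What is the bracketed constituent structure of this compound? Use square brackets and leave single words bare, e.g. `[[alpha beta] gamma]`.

At the top level: head "mill" (specifically "brass clay mill"); modifier "market glass".
"market glass" → head "glass", modifier "market".
"brass clay mill" → head "mill" (specifically "clay mill"), modifier "brass".
"clay mill" → head "mill", modifier "clay".
Putting it together: [[market glass] [brass [clay mill]]].

[[market glass] [brass [clay mill]]]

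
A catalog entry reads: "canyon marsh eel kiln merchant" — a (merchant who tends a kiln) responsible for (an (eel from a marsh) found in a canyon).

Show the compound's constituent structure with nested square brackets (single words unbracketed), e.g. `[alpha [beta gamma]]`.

[[canyon [marsh eel]] [kiln merchant]]

Overall it is a kind of merchant (specifically "kiln merchant"); the modifier is "canyon marsh eel".
Inside "canyon marsh eel": head "eel" (specifically "marsh eel"), modifier "canyon".
Inside "marsh eel": head "eel", modifier "marsh".
Inside "kiln merchant": head "merchant", modifier "kiln".
Assembled: [[canyon [marsh eel]] [kiln merchant]].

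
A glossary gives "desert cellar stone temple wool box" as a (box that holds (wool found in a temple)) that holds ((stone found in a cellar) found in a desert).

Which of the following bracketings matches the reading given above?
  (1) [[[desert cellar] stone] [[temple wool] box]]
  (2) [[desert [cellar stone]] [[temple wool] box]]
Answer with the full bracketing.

[[desert [cellar stone]] [[temple wool] box]]

The paraphrase's head is the "box" part ("temple wool box"); its modifier is "desert cellar stone".
That top-level split, carried through the inner groups, gives [[desert [cellar stone]] [[temple wool] box]].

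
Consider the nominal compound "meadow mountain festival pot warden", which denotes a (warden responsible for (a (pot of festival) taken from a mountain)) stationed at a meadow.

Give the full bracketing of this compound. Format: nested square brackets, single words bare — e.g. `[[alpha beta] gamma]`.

At the top level: head "warden" (specifically "mountain festival pot warden"); modifier "meadow".
Inside "mountain festival pot warden": head "warden", modifier "mountain festival pot".
Inside "mountain festival pot": head "pot" (specifically "festival pot"), modifier "mountain".
Inside "festival pot": head "pot", modifier "festival".
Assembled: [meadow [[mountain [festival pot]] warden]].

[meadow [[mountain [festival pot]] warden]]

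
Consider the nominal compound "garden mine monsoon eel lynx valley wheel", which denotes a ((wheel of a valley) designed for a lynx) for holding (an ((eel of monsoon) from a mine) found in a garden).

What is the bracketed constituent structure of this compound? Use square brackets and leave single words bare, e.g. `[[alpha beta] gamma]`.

The outermost head in the paraphrase is "wheel" (specifically "lynx valley wheel"), modified by "garden mine monsoon eel".
Inside "garden mine monsoon eel": head "eel" (specifically "mine monsoon eel"), modifier "garden".
Inside "mine monsoon eel": head "eel" (specifically "monsoon eel"), modifier "mine".
Inside "monsoon eel": head "eel", modifier "monsoon".
Inside "lynx valley wheel": head "wheel" (specifically "valley wheel"), modifier "lynx".
Inside "valley wheel": head "wheel", modifier "valley".
Assembled: [[garden [mine [monsoon eel]]] [lynx [valley wheel]]].

[[garden [mine [monsoon eel]]] [lynx [valley wheel]]]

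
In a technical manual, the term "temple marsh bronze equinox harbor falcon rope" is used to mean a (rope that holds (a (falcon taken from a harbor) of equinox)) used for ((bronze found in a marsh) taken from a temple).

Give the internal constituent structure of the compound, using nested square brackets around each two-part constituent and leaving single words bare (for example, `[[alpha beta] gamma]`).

Whole compound: head "rope" (specifically "equinox harbor falcon rope"), modifier "temple marsh bronze".
"temple marsh bronze" → head "bronze" (specifically "marsh bronze"), modifier "temple".
"marsh bronze" → head "bronze", modifier "marsh".
"equinox harbor falcon rope" → head "rope", modifier "equinox harbor falcon".
"equinox harbor falcon" → head "falcon" (specifically "harbor falcon"), modifier "equinox".
"harbor falcon" → head "falcon", modifier "harbor".
So the structure is [[temple [marsh bronze]] [[equinox [harbor falcon]] rope]].

[[temple [marsh bronze]] [[equinox [harbor falcon]] rope]]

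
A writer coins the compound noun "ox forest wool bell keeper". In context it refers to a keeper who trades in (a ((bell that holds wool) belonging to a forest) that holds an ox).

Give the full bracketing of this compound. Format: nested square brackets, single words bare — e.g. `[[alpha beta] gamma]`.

Whole compound: head "keeper", modifier "ox forest wool bell".
"ox forest wool bell" → head "bell" (specifically "forest wool bell"), modifier "ox".
"forest wool bell" → head "bell" (specifically "wool bell"), modifier "forest".
"wool bell" → head "bell", modifier "wool".
Putting it together: [[ox [forest [wool bell]]] keeper].

[[ox [forest [wool bell]]] keeper]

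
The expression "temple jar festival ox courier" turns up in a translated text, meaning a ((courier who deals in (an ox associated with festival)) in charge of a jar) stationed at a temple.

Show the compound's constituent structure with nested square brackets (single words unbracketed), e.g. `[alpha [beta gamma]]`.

At the top level: head "courier" (specifically "jar festival ox courier"); modifier "temple".
Within "jar festival ox courier", the head is "courier" (specifically "festival ox courier") and the modifier is "jar".
Within "festival ox courier", the head is "courier" and the modifier is "festival ox".
Within "festival ox", the head is "ox" and the modifier is "festival".
Assembled: [temple [jar [[festival ox] courier]]].

[temple [jar [[festival ox] courier]]]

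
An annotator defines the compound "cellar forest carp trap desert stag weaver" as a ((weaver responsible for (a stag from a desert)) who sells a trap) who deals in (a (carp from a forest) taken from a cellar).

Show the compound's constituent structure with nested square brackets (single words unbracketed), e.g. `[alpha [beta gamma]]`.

Overall it is a kind of weaver (specifically "trap desert stag weaver"); the modifier is "cellar forest carp".
Inside "cellar forest carp": head "carp" (specifically "forest carp"), modifier "cellar".
Inside "forest carp": head "carp", modifier "forest".
Inside "trap desert stag weaver": head "weaver" (specifically "desert stag weaver"), modifier "trap".
Inside "desert stag weaver": head "weaver", modifier "desert stag".
Inside "desert stag": head "stag", modifier "desert".
So the structure is [[cellar [forest carp]] [trap [[desert stag] weaver]]].

[[cellar [forest carp]] [trap [[desert stag] weaver]]]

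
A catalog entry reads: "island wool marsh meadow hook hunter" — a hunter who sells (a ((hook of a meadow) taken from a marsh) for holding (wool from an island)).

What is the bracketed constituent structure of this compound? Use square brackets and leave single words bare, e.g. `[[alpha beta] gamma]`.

The outermost head in the paraphrase is "hunter", modified by "island wool marsh meadow hook".
"island wool marsh meadow hook" → head "hook" (specifically "marsh meadow hook"), modifier "island wool".
"island wool" → head "wool", modifier "island".
"marsh meadow hook" → head "hook" (specifically "meadow hook"), modifier "marsh".
"meadow hook" → head "hook", modifier "meadow".
Putting it together: [[[island wool] [marsh [meadow hook]]] hunter].

[[[island wool] [marsh [meadow hook]]] hunter]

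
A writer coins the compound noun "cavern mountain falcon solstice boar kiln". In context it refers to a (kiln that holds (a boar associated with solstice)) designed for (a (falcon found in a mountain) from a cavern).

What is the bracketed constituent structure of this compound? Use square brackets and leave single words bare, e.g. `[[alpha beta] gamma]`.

At the top level: head "kiln" (specifically "solstice boar kiln"); modifier "cavern mountain falcon".
"cavern mountain falcon" → head "falcon" (specifically "mountain falcon"), modifier "cavern".
"mountain falcon" → head "falcon", modifier "mountain".
"solstice boar kiln" → head "kiln", modifier "solstice boar".
"solstice boar" → head "boar", modifier "solstice".
Putting it together: [[cavern [mountain falcon]] [[solstice boar] kiln]].

[[cavern [mountain falcon]] [[solstice boar] kiln]]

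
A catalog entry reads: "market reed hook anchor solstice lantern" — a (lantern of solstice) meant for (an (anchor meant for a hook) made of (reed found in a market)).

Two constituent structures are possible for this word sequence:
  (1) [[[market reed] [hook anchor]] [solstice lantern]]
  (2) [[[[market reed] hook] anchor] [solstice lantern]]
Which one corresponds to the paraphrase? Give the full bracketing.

[[[market reed] [hook anchor]] [solstice lantern]]

The paraphrase's head is the "lantern" part ("solstice lantern"); its modifier is "market reed hook anchor".
That top-level split, carried through the inner groups, gives [[[market reed] [hook anchor]] [solstice lantern]].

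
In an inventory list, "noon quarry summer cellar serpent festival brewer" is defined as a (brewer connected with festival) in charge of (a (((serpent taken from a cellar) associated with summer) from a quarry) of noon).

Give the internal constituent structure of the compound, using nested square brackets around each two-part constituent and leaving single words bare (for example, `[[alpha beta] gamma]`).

[[noon [quarry [summer [cellar serpent]]]] [festival brewer]]

Whole compound: head "brewer" (specifically "festival brewer"), modifier "noon quarry summer cellar serpent".
"noon quarry summer cellar serpent" → head "serpent" (specifically "quarry summer cellar serpent"), modifier "noon".
"quarry summer cellar serpent" → head "serpent" (specifically "summer cellar serpent"), modifier "quarry".
"summer cellar serpent" → head "serpent" (specifically "cellar serpent"), modifier "summer".
"cellar serpent" → head "serpent", modifier "cellar".
"festival brewer" → head "brewer", modifier "festival".
Assembled: [[noon [quarry [summer [cellar serpent]]]] [festival brewer]].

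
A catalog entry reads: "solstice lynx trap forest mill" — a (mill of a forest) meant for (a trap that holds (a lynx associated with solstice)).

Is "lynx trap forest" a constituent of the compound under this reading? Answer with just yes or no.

no

The top-level split is [solstice lynx trap] [forest mill]; the full structure is [[[solstice lynx] trap] [forest mill]].
"lynx trap forest" straddles a constituent boundary, so it is not a single unit.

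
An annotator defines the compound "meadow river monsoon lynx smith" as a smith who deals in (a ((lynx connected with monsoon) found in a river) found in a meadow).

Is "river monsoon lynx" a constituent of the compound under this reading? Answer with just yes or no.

yes

The paraphrase groups the words so that "river monsoon lynx" is one unit: it corresponds to a single parenthesized sub-phrase.
The full structure is [[meadow [river [monsoon lynx]]] smith], in which [river monsoon lynx] is a constituent.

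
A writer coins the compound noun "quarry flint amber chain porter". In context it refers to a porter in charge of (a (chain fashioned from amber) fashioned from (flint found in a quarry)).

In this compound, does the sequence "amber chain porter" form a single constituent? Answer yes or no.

The top-level split is [quarry flint amber chain] [porter]; the full structure is [[[quarry flint] [amber chain]] porter].
"amber chain porter" straddles a constituent boundary, so it is not a single unit.

no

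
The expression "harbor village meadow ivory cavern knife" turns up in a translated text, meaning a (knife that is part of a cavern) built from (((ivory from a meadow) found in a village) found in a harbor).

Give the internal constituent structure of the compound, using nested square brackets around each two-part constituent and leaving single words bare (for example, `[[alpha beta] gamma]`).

Overall it is a kind of knife (specifically "cavern knife"); the modifier is "harbor village meadow ivory".
Within "harbor village meadow ivory", the head is "ivory" (specifically "village meadow ivory") and the modifier is "harbor".
Within "village meadow ivory", the head is "ivory" (specifically "meadow ivory") and the modifier is "village".
Within "meadow ivory", the head is "ivory" and the modifier is "meadow".
Within "cavern knife", the head is "knife" and the modifier is "cavern".
Putting it together: [[harbor [village [meadow ivory]]] [cavern knife]].

[[harbor [village [meadow ivory]]] [cavern knife]]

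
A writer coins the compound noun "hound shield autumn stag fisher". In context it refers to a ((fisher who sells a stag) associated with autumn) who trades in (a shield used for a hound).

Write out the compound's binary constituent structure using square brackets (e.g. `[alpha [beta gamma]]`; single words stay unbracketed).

[[hound shield] [autumn [stag fisher]]]

At the top level: head "fisher" (specifically "autumn stag fisher"); modifier "hound shield".
Within "hound shield", the head is "shield" and the modifier is "hound".
Within "autumn stag fisher", the head is "fisher" (specifically "stag fisher") and the modifier is "autumn".
Within "stag fisher", the head is "fisher" and the modifier is "stag".
Assembled: [[hound shield] [autumn [stag fisher]]].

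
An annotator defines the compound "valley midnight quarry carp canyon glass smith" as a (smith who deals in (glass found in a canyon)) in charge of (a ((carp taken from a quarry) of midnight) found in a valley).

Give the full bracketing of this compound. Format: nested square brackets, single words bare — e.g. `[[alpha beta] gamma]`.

[[valley [midnight [quarry carp]]] [[canyon glass] smith]]

Overall it is a kind of smith (specifically "canyon glass smith"); the modifier is "valley midnight quarry carp".
Within "valley midnight quarry carp", the head is "carp" (specifically "midnight quarry carp") and the modifier is "valley".
Within "midnight quarry carp", the head is "carp" (specifically "quarry carp") and the modifier is "midnight".
Within "quarry carp", the head is "carp" and the modifier is "quarry".
Within "canyon glass smith", the head is "smith" and the modifier is "canyon glass".
Within "canyon glass", the head is "glass" and the modifier is "canyon".
So the structure is [[valley [midnight [quarry carp]]] [[canyon glass] smith]].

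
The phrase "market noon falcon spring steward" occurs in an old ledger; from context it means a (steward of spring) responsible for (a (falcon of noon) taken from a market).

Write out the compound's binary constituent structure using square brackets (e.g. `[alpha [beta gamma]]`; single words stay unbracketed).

Whole compound: head "steward" (specifically "spring steward"), modifier "market noon falcon".
Within "market noon falcon", the head is "falcon" (specifically "noon falcon") and the modifier is "market".
Within "noon falcon", the head is "falcon" and the modifier is "noon".
Within "spring steward", the head is "steward" and the modifier is "spring".
Putting it together: [[market [noon falcon]] [spring steward]].

[[market [noon falcon]] [spring steward]]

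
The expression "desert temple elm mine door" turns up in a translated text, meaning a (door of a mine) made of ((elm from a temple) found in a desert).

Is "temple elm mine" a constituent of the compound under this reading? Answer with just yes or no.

no

The top-level split is [desert temple elm] [mine door]; the full structure is [[desert [temple elm]] [mine door]].
"temple elm mine" straddles a constituent boundary, so it is not a single unit.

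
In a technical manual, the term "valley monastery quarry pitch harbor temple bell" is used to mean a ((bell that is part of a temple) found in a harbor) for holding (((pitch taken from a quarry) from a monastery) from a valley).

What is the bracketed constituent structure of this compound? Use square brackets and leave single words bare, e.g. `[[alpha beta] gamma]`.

[[valley [monastery [quarry pitch]]] [harbor [temple bell]]]

At the top level: head "bell" (specifically "harbor temple bell"); modifier "valley monastery quarry pitch".
Inside "valley monastery quarry pitch": head "pitch" (specifically "monastery quarry pitch"), modifier "valley".
Inside "monastery quarry pitch": head "pitch" (specifically "quarry pitch"), modifier "monastery".
Inside "quarry pitch": head "pitch", modifier "quarry".
Inside "harbor temple bell": head "bell" (specifically "temple bell"), modifier "harbor".
Inside "temple bell": head "bell", modifier "temple".
Assembled: [[valley [monastery [quarry pitch]]] [harbor [temple bell]]].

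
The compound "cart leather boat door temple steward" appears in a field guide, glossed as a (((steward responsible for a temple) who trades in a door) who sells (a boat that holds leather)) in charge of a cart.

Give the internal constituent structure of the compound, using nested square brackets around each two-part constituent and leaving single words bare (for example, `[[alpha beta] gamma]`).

Overall it is a kind of steward (specifically "leather boat door temple steward"); the modifier is "cart".
"leather boat door temple steward" → head "steward" (specifically "door temple steward"), modifier "leather boat".
"leather boat" → head "boat", modifier "leather".
"door temple steward" → head "steward" (specifically "temple steward"), modifier "door".
"temple steward" → head "steward", modifier "temple".
Assembled: [cart [[leather boat] [door [temple steward]]]].

[cart [[leather boat] [door [temple steward]]]]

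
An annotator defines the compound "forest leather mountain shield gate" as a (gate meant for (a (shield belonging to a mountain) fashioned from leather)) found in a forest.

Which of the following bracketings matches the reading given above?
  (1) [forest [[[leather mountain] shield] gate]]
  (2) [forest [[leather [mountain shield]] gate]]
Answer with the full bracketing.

The paraphrase's head is the "gate" part ("leather mountain shield gate"); its modifier is "forest".
That top-level split, carried through the inner groups, gives [forest [[leather [mountain shield]] gate]].

[forest [[leather [mountain shield]] gate]]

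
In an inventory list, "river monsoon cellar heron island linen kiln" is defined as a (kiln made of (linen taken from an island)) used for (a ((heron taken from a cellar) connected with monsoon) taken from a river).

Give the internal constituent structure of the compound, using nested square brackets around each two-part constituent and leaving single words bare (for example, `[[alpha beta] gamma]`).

At the top level: head "kiln" (specifically "island linen kiln"); modifier "river monsoon cellar heron".
Inside "river monsoon cellar heron": head "heron" (specifically "monsoon cellar heron"), modifier "river".
Inside "monsoon cellar heron": head "heron" (specifically "cellar heron"), modifier "monsoon".
Inside "cellar heron": head "heron", modifier "cellar".
Inside "island linen kiln": head "kiln", modifier "island linen".
Inside "island linen": head "linen", modifier "island".
Assembled: [[river [monsoon [cellar heron]]] [[island linen] kiln]].

[[river [monsoon [cellar heron]]] [[island linen] kiln]]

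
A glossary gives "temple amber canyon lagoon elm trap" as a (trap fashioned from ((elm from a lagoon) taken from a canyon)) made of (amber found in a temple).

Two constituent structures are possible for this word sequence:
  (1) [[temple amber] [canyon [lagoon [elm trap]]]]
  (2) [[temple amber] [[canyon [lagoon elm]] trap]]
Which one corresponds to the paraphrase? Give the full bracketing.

[[temple amber] [[canyon [lagoon elm]] trap]]

The paraphrase's head is the "trap" part ("canyon lagoon elm trap"); its modifier is "temple amber".
That top-level split, carried through the inner groups, gives [[temple amber] [[canyon [lagoon elm]] trap]].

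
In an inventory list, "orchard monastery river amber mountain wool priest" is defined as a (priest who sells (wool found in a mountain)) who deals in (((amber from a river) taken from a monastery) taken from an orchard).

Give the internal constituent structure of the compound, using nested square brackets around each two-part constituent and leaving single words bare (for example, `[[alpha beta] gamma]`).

[[orchard [monastery [river amber]]] [[mountain wool] priest]]

The outermost head in the paraphrase is "priest" (specifically "mountain wool priest"), modified by "orchard monastery river amber".
Within "orchard monastery river amber", the head is "amber" (specifically "monastery river amber") and the modifier is "orchard".
Within "monastery river amber", the head is "amber" (specifically "river amber") and the modifier is "monastery".
Within "river amber", the head is "amber" and the modifier is "river".
Within "mountain wool priest", the head is "priest" and the modifier is "mountain wool".
Within "mountain wool", the head is "wool" and the modifier is "mountain".
Putting it together: [[orchard [monastery [river amber]]] [[mountain wool] priest]].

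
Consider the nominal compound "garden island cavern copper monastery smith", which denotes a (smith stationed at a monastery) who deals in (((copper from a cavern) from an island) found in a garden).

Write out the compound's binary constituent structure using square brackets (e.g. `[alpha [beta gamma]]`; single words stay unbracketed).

[[garden [island [cavern copper]]] [monastery smith]]

The outermost head in the paraphrase is "smith" (specifically "monastery smith"), modified by "garden island cavern copper".
"garden island cavern copper" → head "copper" (specifically "island cavern copper"), modifier "garden".
"island cavern copper" → head "copper" (specifically "cavern copper"), modifier "island".
"cavern copper" → head "copper", modifier "cavern".
"monastery smith" → head "smith", modifier "monastery".
Putting it together: [[garden [island [cavern copper]]] [monastery smith]].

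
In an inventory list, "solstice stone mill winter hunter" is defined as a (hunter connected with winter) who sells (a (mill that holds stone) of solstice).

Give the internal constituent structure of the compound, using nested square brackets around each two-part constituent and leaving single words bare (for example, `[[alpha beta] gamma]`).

[[solstice [stone mill]] [winter hunter]]

Whole compound: head "hunter" (specifically "winter hunter"), modifier "solstice stone mill".
Inside "solstice stone mill": head "mill" (specifically "stone mill"), modifier "solstice".
Inside "stone mill": head "mill", modifier "stone".
Inside "winter hunter": head "hunter", modifier "winter".
So the structure is [[solstice [stone mill]] [winter hunter]].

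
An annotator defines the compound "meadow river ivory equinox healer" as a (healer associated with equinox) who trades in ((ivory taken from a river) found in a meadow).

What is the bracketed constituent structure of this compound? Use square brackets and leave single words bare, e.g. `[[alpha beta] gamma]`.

[[meadow [river ivory]] [equinox healer]]

At the top level: head "healer" (specifically "equinox healer"); modifier "meadow river ivory".
"meadow river ivory" → head "ivory" (specifically "river ivory"), modifier "meadow".
"river ivory" → head "ivory", modifier "river".
"equinox healer" → head "healer", modifier "equinox".
So the structure is [[meadow [river ivory]] [equinox healer]].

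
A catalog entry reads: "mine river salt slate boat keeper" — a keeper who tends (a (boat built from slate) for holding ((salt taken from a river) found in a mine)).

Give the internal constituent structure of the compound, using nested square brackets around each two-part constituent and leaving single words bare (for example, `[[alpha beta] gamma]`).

Overall it is a kind of keeper; the modifier is "mine river salt slate boat".
"mine river salt slate boat" → head "boat" (specifically "slate boat"), modifier "mine river salt".
"mine river salt" → head "salt" (specifically "river salt"), modifier "mine".
"river salt" → head "salt", modifier "river".
"slate boat" → head "boat", modifier "slate".
So the structure is [[[mine [river salt]] [slate boat]] keeper].

[[[mine [river salt]] [slate boat]] keeper]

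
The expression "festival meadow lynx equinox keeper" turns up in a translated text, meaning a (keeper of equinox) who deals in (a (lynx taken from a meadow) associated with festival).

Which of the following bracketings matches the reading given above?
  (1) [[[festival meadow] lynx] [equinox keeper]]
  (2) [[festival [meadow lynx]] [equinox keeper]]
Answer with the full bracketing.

[[festival [meadow lynx]] [equinox keeper]]

The paraphrase's head is the "keeper" part ("equinox keeper"); its modifier is "festival meadow lynx".
That top-level split, carried through the inner groups, gives [[festival [meadow lynx]] [equinox keeper]].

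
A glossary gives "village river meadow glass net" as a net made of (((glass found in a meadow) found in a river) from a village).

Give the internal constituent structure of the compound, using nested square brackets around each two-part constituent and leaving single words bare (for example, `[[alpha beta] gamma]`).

At the top level: head "net"; modifier "village river meadow glass".
Within "village river meadow glass", the head is "glass" (specifically "river meadow glass") and the modifier is "village".
Within "river meadow glass", the head is "glass" (specifically "meadow glass") and the modifier is "river".
Within "meadow glass", the head is "glass" and the modifier is "meadow".
Putting it together: [[village [river [meadow glass]]] net].

[[village [river [meadow glass]]] net]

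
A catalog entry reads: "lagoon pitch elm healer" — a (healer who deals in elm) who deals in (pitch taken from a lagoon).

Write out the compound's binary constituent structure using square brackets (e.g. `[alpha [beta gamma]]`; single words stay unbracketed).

[[lagoon pitch] [elm healer]]

Whole compound: head "healer" (specifically "elm healer"), modifier "lagoon pitch".
Inside "lagoon pitch": head "pitch", modifier "lagoon".
Inside "elm healer": head "healer", modifier "elm".
Assembled: [[lagoon pitch] [elm healer]].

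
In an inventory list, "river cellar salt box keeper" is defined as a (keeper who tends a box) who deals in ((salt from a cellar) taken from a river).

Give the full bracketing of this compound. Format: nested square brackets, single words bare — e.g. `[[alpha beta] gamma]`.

The outermost head in the paraphrase is "keeper" (specifically "box keeper"), modified by "river cellar salt".
"river cellar salt" → head "salt" (specifically "cellar salt"), modifier "river".
"cellar salt" → head "salt", modifier "cellar".
"box keeper" → head "keeper", modifier "box".
Assembled: [[river [cellar salt]] [box keeper]].

[[river [cellar salt]] [box keeper]]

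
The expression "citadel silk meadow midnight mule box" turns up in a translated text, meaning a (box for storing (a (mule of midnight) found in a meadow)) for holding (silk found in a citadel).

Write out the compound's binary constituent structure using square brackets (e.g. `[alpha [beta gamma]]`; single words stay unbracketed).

At the top level: head "box" (specifically "meadow midnight mule box"); modifier "citadel silk".
"citadel silk" → head "silk", modifier "citadel".
"meadow midnight mule box" → head "box", modifier "meadow midnight mule".
"meadow midnight mule" → head "mule" (specifically "midnight mule"), modifier "meadow".
"midnight mule" → head "mule", modifier "midnight".
So the structure is [[citadel silk] [[meadow [midnight mule]] box]].

[[citadel silk] [[meadow [midnight mule]] box]]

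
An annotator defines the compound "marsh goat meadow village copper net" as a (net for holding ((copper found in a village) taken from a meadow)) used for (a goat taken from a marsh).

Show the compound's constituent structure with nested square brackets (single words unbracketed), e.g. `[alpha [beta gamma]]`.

Overall it is a kind of net (specifically "meadow village copper net"); the modifier is "marsh goat".
"marsh goat" → head "goat", modifier "marsh".
"meadow village copper net" → head "net", modifier "meadow village copper".
"meadow village copper" → head "copper" (specifically "village copper"), modifier "meadow".
"village copper" → head "copper", modifier "village".
Putting it together: [[marsh goat] [[meadow [village copper]] net]].

[[marsh goat] [[meadow [village copper]] net]]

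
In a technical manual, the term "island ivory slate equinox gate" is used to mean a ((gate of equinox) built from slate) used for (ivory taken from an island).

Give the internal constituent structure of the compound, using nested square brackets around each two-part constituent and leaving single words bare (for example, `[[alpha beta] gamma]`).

The outermost head in the paraphrase is "gate" (specifically "slate equinox gate"), modified by "island ivory".
"island ivory" → head "ivory", modifier "island".
"slate equinox gate" → head "gate" (specifically "equinox gate"), modifier "slate".
"equinox gate" → head "gate", modifier "equinox".
Putting it together: [[island ivory] [slate [equinox gate]]].

[[island ivory] [slate [equinox gate]]]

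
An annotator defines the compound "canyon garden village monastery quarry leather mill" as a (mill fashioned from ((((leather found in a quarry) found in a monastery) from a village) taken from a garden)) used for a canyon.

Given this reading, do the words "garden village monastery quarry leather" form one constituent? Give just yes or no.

yes

The paraphrase groups the words so that "garden village monastery quarry leather" is one unit: it corresponds to a single parenthesized sub-phrase.
The full structure is [canyon [[garden [village [monastery [quarry leather]]]] mill]], in which [garden village monastery quarry leather] is a constituent.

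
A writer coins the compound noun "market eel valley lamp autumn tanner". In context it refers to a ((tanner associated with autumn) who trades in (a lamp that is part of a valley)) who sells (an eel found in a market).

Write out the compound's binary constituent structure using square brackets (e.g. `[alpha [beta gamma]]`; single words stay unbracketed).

Whole compound: head "tanner" (specifically "valley lamp autumn tanner"), modifier "market eel".
Inside "market eel": head "eel", modifier "market".
Inside "valley lamp autumn tanner": head "tanner" (specifically "autumn tanner"), modifier "valley lamp".
Inside "valley lamp": head "lamp", modifier "valley".
Inside "autumn tanner": head "tanner", modifier "autumn".
Putting it together: [[market eel] [[valley lamp] [autumn tanner]]].

[[market eel] [[valley lamp] [autumn tanner]]]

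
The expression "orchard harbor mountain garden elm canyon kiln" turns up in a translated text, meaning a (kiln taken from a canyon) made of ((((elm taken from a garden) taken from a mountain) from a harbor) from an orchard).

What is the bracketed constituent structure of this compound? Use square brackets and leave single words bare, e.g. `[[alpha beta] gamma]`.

Overall it is a kind of kiln (specifically "canyon kiln"); the modifier is "orchard harbor mountain garden elm".
Inside "orchard harbor mountain garden elm": head "elm" (specifically "harbor mountain garden elm"), modifier "orchard".
Inside "harbor mountain garden elm": head "elm" (specifically "mountain garden elm"), modifier "harbor".
Inside "mountain garden elm": head "elm" (specifically "garden elm"), modifier "mountain".
Inside "garden elm": head "elm", modifier "garden".
Inside "canyon kiln": head "kiln", modifier "canyon".
So the structure is [[orchard [harbor [mountain [garden elm]]]] [canyon kiln]].

[[orchard [harbor [mountain [garden elm]]]] [canyon kiln]]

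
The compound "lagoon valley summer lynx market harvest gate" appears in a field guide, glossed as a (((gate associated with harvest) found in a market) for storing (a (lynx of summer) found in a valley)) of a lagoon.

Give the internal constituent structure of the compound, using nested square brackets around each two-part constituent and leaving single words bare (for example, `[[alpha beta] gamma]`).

Overall it is a kind of gate (specifically "valley summer lynx market harvest gate"); the modifier is "lagoon".
Within "valley summer lynx market harvest gate", the head is "gate" (specifically "market harvest gate") and the modifier is "valley summer lynx".
Within "valley summer lynx", the head is "lynx" (specifically "summer lynx") and the modifier is "valley".
Within "summer lynx", the head is "lynx" and the modifier is "summer".
Within "market harvest gate", the head is "gate" (specifically "harvest gate") and the modifier is "market".
Within "harvest gate", the head is "gate" and the modifier is "harvest".
So the structure is [lagoon [[valley [summer lynx]] [market [harvest gate]]]].

[lagoon [[valley [summer lynx]] [market [harvest gate]]]]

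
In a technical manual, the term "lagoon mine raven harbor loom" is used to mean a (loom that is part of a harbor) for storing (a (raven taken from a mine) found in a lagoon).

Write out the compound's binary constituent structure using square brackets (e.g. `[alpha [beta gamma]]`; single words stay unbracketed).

Whole compound: head "loom" (specifically "harbor loom"), modifier "lagoon mine raven".
"lagoon mine raven" → head "raven" (specifically "mine raven"), modifier "lagoon".
"mine raven" → head "raven", modifier "mine".
"harbor loom" → head "loom", modifier "harbor".
So the structure is [[lagoon [mine raven]] [harbor loom]].

[[lagoon [mine raven]] [harbor loom]]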